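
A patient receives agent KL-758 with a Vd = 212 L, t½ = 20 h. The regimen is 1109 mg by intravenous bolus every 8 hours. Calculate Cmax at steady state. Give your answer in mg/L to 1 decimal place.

21.6 mg/L

τ/t½ = 8/20 ≈ 0.4, so fraction remaining f = (1/2)^(8/20) ≈ 0.7579.
Accumulation ratio R = 1/(1 − f) ≈ 1/0.2421 ≈ 4.1305.
Each bolus raises the concentration by D/Vd = 1109/212 ≈ 5.231 mg/L.
Steady-state peak Cmax,ss = C₀·R ≈ 5.231 × 4.1305 ≈ 21.607 mg/L.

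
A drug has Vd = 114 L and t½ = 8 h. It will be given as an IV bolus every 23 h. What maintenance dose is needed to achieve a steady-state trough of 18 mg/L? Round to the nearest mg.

τ/t½ = 23/8 ≈ 2.875, so f = (1/2)^(23/8) ≈ 0.136313.
Cmin,ss = (D/Vd)·f/(1−f), so D = Cmin,ss·Vd·(1−f)/f.
D = 18 × 114 × (1−f)/f ≈ 18 × 114 × 6.33606 ≈ 13001.60 mg.

13002 mg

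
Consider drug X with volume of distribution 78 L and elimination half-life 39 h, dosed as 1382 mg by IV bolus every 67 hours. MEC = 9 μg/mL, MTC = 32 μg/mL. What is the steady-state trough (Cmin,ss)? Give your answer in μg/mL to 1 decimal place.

7.7 μg/mL

k = ln2/t½ = ln2/39 ≈ 0.017773 h⁻¹; fraction remaining f = e^(−kτ) = e^(−0.017773×67) ≈ 0.3040.
Each bolus raises the concentration by D/Vd = 1382/78 ≈ 17.718 μg/mL.
Steady-state trough Cmin,ss = C₀·f/(1−f) ≈ 17.718 × 0.3040/0.6960 ≈ 7.739 μg/mL.
Trough 7.7 μg/mL vs MEC 9 μg/mL: subtherapeutic.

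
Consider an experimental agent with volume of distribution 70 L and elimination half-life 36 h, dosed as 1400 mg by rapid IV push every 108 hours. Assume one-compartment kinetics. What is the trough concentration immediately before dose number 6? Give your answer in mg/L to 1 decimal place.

f = (1/2)^(τ/t½) = (1/2)^(108/36) ≈ 0.1250.
C₀ = D/Vd = 1400/70 ≈ 20.000 mg/L.
Before the 6th dose, 5 doses have been given. Superposition: Cmin = C₀·(f + f² + … + f^5).
≈ 20.000 × (0.1250 + 0.0156 + 0.0020 + 0.0002 + 0.0000) ≈ 20.000 × 0.1428 ≈ 2.856 mg/L.

2.9 mg/L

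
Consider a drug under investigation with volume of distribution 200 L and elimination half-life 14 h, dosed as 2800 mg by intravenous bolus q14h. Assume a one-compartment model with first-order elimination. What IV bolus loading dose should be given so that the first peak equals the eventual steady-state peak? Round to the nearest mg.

5600 mg

f = (1/2)^(14/14) ≈ 0.500000; accumulation ratio R = 1/(1−f) ≈ 2.00000.
Loading dose to hit Cmax,ss on first dose: D_load = D_maint·R ≈ 2800 × 2.00000 ≈ 5600.00 mg.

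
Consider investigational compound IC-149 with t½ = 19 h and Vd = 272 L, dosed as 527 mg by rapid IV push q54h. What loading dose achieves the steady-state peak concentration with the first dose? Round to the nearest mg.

f = (1/2)^(54/19) ≈ 0.139457; accumulation ratio R = 1/(1−f) ≈ 1.16206.
Loading dose to hit Cmax,ss on first dose: D_load = D_maint·R ≈ 527 × 1.16206 ≈ 612.41 mg.

612 mg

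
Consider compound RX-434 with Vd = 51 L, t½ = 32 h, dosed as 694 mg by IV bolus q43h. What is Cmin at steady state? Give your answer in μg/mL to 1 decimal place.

k = ln2/t½ = ln2/32 ≈ 0.021661 h⁻¹; fraction remaining f = e^(−kτ) = e^(−0.021661×43) ≈ 0.3940.
Single-dose peak C₀ = D/Vd = 694/51 ≈ 13.608 μg/mL.
Steady-state trough Cmin,ss = C₀·f/(1−f) ≈ 13.608 × 0.3940/0.6060 ≈ 8.847 μg/mL.

8.8 μg/mL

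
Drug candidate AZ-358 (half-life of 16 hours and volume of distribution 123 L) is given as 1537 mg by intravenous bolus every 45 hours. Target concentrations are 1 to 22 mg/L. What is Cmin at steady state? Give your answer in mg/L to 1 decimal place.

τ/t½ = 45/16 ≈ 2.8125, so fraction remaining f = (1/2)^(45/16) ≈ 0.1423.
Each bolus raises the concentration by D/Vd = 1537/123 ≈ 12.496 mg/L.
Steady-state trough Cmin,ss = C₀·f/(1−f) ≈ 12.496 × 0.1423/0.8577 ≈ 2.073 mg/L.
Trough 2.1 mg/L vs MEC 1 mg/L: adequate.

2.1 mg/L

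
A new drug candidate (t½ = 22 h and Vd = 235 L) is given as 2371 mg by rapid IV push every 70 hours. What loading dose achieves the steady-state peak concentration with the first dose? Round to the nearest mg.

f = (1/2)^(70/22) ≈ 0.110199; accumulation ratio R = 1/(1−f) ≈ 1.12385.
Loading dose to hit Cmax,ss on first dose: D_load = D_maint·R ≈ 2371 × 1.12385 ≈ 2664.65 mg.

2665 mg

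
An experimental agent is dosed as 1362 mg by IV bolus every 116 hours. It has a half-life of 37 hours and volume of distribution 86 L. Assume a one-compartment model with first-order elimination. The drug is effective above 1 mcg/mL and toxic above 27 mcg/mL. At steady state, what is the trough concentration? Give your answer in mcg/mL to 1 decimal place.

2.0 mcg/mL

Over one 116-h interval, 116/37 ≈ 3.1351 half-lives elapse, leaving f ≈ 0.1138 of each dose.
At steady state, accumulation factor R = 1/(1 − e^(−kτ)) ≈ 1.1284.
Each bolus raises the concentration by D/Vd = 1362/86 ≈ 15.837 mcg/mL.
Steady-state peak Cmax,ss = C₀·R ≈ 15.837 × 1.1284 ≈ 17.870 mcg/mL.
Steady-state trough Cmin,ss = Cmax,ss·f ≈ 17.870 × 0.1138 ≈ 2.034 mcg/mL.
Trough 2.0 mcg/mL vs MEC 1 mcg/mL: adequate.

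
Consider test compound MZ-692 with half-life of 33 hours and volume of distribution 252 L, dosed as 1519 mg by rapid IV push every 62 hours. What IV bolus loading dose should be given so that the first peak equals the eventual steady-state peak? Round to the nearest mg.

f = (1/2)^(62/33) ≈ 0.271912; accumulation ratio R = 1/(1−f) ≈ 1.37346.
Loading dose to hit Cmax,ss on first dose: D_load = D_maint·R ≈ 1519 × 1.37346 ≈ 2086.29 mg.

2086 mg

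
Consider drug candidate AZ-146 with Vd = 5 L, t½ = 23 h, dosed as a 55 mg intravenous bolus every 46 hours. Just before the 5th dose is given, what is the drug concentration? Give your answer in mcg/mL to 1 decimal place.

f = (1/2)^(τ/t½) = (1/2)^(46/23) ≈ 0.2500.
C₀ = D/Vd = 55/5 ≈ 11.000 mcg/mL.
Before the 5th dose, 4 doses have been given. Superposition: Cmin = C₀·(f + f² + … + f^4).
≈ 11.000 × (0.2500 + 0.0625 + 0.0156 + 0.0039) ≈ 11.000 × 0.3320 ≈ 3.652 mcg/mL.

3.7 mcg/mL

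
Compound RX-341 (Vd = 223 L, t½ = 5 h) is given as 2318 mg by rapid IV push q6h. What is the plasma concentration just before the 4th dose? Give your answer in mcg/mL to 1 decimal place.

7.4 mcg/mL

f = (1/2)^(τ/t½) = (1/2)^(6/5) ≈ 0.4353.
C₀ = D/Vd = 2318/223 ≈ 10.395 mcg/mL.
Before the 4th dose, 3 doses have been given. Superposition: Cmin = C₀·(f + f² + … + f^3).
≈ 10.395 × (0.4353 + 0.1895 + 0.0825) ≈ 10.395 × 0.7073 ≈ 7.352 mcg/mL.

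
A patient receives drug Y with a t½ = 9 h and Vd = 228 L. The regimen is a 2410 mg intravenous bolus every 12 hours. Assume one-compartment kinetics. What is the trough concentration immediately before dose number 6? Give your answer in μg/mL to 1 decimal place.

f = (1/2)^(τ/t½) = (1/2)^(12/9) ≈ 0.3969.
C₀ = D/Vd = 2410/228 ≈ 10.570 μg/mL.
Before the 6th dose, 5 doses have been given. Superposition: Cmin = C₀·(f + f² + … + f^5).
≈ 10.570 × (0.3969 + 0.1575 + 0.0625 + 0.0248 + 0.0098) ≈ 10.570 × 0.6515 ≈ 6.886 μg/mL.

6.9 μg/mL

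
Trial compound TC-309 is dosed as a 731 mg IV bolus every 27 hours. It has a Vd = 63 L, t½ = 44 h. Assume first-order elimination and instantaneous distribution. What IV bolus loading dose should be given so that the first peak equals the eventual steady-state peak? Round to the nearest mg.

2110 mg

f = (1/2)^(27/44) ≈ 0.653547; accumulation ratio R = 1/(1−f) ≈ 2.88639.
Loading dose to hit Cmax,ss on first dose: D_load = D_maint·R ≈ 731 × 2.88639 ≈ 2109.95 mg.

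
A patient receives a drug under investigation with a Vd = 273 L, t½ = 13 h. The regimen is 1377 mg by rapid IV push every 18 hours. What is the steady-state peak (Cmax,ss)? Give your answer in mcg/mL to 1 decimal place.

k = ln2/t½ = ln2/13 ≈ 0.053319 h⁻¹; fraction remaining f = e^(−kτ) = e^(−0.053319×18) ≈ 0.3830.
Accumulation ratio R = 1/(1 − f) ≈ 1/0.6170 ≈ 1.6207.
Each bolus raises the concentration by D/Vd = 1377/273 ≈ 5.044 mcg/mL.
Steady-state peak Cmax,ss = C₀·R ≈ 5.044 × 1.6207 ≈ 8.175 mcg/mL.

8.2 mcg/mL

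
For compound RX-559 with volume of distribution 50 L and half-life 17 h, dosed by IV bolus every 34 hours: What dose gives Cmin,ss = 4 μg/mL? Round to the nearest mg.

600 mg

τ/t½ = 34/17 ≈ 2, so f = (1/2)^(34/17) ≈ 0.250000.
Cmin,ss = (D/Vd)·f/(1−f), so D = Cmin,ss·Vd·(1−f)/f.
D = 4 × 50 × (1−f)/f ≈ 4 × 50 × 3.00000 ≈ 600.00 mg.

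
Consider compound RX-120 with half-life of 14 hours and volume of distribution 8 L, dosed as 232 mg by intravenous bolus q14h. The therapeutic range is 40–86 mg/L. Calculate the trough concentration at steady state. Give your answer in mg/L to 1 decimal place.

29.0 mg/L

The dosing interval is 1 half-life, so f = 2^(−1) = 0.5.
At steady state, R = 1/(1 − 0.5) = 2/1.
Single-dose peak C₀ = D/Vd = 232/8 = 29 mg/L.
Steady-state peak Cmax,ss = C₀·R = 29 × 2/1 ≈ 58.000 mg/L.
Steady-state trough Cmin,ss = Cmax,ss·f ≈ 58.000 × 0.5 ≈ 29.000 mg/L.
Trough 29.0 mg/L vs MEC 40 mg/L: subtherapeutic.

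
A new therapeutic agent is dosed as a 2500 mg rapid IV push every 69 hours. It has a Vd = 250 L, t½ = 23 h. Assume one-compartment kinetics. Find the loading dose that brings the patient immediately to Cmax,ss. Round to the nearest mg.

f = (1/2)^(69/23) ≈ 0.125000; accumulation ratio R = 1/(1−f) ≈ 1.14286.
Loading dose to hit Cmax,ss on first dose: D_load = D_maint·R ≈ 2500 × 1.14286 ≈ 2857.15 mg.

2857 mg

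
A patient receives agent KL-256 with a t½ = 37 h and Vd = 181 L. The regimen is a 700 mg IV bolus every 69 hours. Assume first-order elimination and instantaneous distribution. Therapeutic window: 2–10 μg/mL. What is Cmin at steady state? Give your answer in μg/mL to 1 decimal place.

Over one 69-h interval, 69/37 ≈ 1.8649 half-lives elapse, leaving f ≈ 0.2745 of each dose.
Accumulation ratio R = 1/(1 − f) ≈ 1/0.7255 ≈ 1.3784.
Each bolus raises the concentration by D/Vd = 700/181 ≈ 3.867 μg/mL.
Steady-state peak Cmax,ss = C₀·R ≈ 3.867 × 1.3784 ≈ 5.330 μg/mL.
One interval later, Cmin,ss = Cmax,ss·e^(−kτ) ≈ 5.330 × 0.2745 ≈ 1.463 μg/mL.
Trough 1.5 μg/mL vs MEC 2 μg/mL: subtherapeutic.

1.5 μg/mL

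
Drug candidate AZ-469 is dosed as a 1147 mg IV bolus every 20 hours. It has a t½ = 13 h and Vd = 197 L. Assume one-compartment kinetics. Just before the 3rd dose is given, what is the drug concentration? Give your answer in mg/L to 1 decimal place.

f = (1/2)^(τ/t½) = (1/2)^(20/13) ≈ 0.3443.
C₀ = D/Vd = 1147/197 ≈ 5.822 mg/L.
Before the 3rd dose, 2 doses have been given. Superposition: Cmin = C₀·(f + f²).
≈ 5.822 × (0.3443 + 0.1185) ≈ 5.822 × 0.4628 ≈ 2.694 mg/L.

2.7 mg/L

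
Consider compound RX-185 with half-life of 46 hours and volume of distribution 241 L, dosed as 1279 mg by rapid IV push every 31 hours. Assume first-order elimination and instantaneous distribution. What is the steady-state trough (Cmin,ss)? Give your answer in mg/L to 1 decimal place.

8.9 mg/L

Over one 31-h interval, 31/46 ≈ 0.67391 half-lives elapse, leaving f ≈ 0.6268 of each dose.
At steady state, accumulation factor R = 1/(1 − e^(−kτ)) ≈ 2.6795.
Single-dose peak C₀ = D/Vd = 1279/241 ≈ 5.307 mg/L.
Steady-state peak Cmax,ss = C₀·R ≈ 5.307 × 2.6795 ≈ 14.220 mg/L.
Steady-state trough Cmin,ss = Cmax,ss·f ≈ 14.220 × 0.6268 ≈ 8.913 mg/L.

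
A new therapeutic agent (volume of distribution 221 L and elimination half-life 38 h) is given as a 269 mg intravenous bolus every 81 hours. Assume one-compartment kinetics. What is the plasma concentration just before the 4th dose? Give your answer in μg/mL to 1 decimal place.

0.4 μg/mL

f = (1/2)^(τ/t½) = (1/2)^(81/38) ≈ 0.2282.
C₀ = D/Vd = 269/221 ≈ 1.217 μg/mL.
Before the 4th dose, 3 doses have been given. Superposition: Cmin = C₀·(f + f² + … + f^3).
≈ 1.217 × (0.2282 + 0.0521 + 0.0119) ≈ 1.217 × 0.2922 ≈ 0.356 μg/mL.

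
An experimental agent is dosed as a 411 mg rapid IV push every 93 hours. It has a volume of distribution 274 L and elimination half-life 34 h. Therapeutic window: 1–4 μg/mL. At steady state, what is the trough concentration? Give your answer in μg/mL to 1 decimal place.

0.3 μg/mL

k = ln2/t½ = ln2/34 ≈ 0.020387 h⁻¹; fraction remaining f = e^(−kτ) = e^(−0.020387×93) ≈ 0.1502.
Accumulation ratio R = 1/(1 − f) ≈ 1/0.8498 ≈ 1.1767.
Single-dose peak C₀ = D/Vd = 411/274 ≈ 1.500 μg/mL.
Steady-state peak Cmax,ss = C₀·R ≈ 1.500 × 1.1767 ≈ 1.765 μg/mL.
Steady-state trough Cmin,ss = Cmax,ss·f ≈ 1.765 × 0.1502 ≈ 0.265 μg/mL.
Trough 0.3 μg/mL vs MEC 1 μg/mL: subtherapeutic.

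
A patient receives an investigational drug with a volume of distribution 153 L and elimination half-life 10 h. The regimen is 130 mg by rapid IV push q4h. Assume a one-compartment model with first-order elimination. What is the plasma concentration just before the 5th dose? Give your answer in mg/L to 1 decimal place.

f = (1/2)^(τ/t½) = (1/2)^(4/10) ≈ 0.7579.
C₀ = D/Vd = 130/153 ≈ 0.850 mg/L.
Before the 5th dose, 4 doses have been given. Superposition: Cmin = C₀·(f + f² + … + f^4).
≈ 0.850 × (0.7579 + 0.5744 + 0.4353 + 0.3299) ≈ 0.850 × 2.0975 ≈ 1.783 mg/L.

1.8 mg/L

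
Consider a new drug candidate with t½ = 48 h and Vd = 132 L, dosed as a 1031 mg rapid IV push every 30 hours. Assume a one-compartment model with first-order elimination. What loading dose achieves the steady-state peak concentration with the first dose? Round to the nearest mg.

2932 mg

f = (1/2)^(30/48) ≈ 0.648420; accumulation ratio R = 1/(1−f) ≈ 2.84430.
Loading dose to hit Cmax,ss on first dose: D_load = D_maint·R ≈ 1031 × 2.84430 ≈ 2932.47 mg.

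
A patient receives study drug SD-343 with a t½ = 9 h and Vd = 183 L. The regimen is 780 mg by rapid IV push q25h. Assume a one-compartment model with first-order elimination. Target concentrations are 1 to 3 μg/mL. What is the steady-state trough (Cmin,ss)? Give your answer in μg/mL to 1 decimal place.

0.7 μg/mL

k = ln2/t½ = ln2/9 ≈ 0.077016 h⁻¹; fraction remaining f = e^(−kτ) = e^(−0.077016×25) ≈ 0.1458.
Each bolus raises the concentration by D/Vd = 780/183 ≈ 4.262 μg/mL.
Steady-state trough Cmin,ss = C₀·f/(1−f) ≈ 4.262 × 0.1458/0.8542 ≈ 0.727 μg/mL.
Trough 0.7 μg/mL vs MEC 1 μg/mL: subtherapeutic.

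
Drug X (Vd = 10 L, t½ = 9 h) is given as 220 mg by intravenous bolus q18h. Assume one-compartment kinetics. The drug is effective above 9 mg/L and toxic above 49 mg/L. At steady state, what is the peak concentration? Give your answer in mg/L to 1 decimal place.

29.3 mg/L

The dosing interval is 2 half-lives, so f = 2^(−2) = 0.25.
Accumulation ratio R = 1/(1 − f) = 1/0.75 = 4/3.
Single-dose peak C₀ = D/Vd = 220/10 = 22 mg/L.
Steady-state peak Cmax,ss = C₀·R = 22 × 4/3 ≈ 29.333 mg/L.
Peak 29.3 mg/L vs MTC 49 mg/L: below toxic threshold.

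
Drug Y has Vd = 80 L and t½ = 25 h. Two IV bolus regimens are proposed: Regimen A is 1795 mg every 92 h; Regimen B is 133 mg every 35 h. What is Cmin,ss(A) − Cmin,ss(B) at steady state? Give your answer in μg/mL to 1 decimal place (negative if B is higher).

Regimen A: f = (1/2)^(92/25) ≈ 0.0780; Cmin,ss = (1795/80)·f/(1−f) ≈ 1.898 μg/mL.
Regimen B: f = (1/2)^(35/25) ≈ 0.3789; Cmin,ss = (133/80)·f/(1−f) ≈ 1.014 μg/mL.
Difference ≈ 1.898 − 1.014 ≈ 0.884 μg/mL.

0.9 μg/mL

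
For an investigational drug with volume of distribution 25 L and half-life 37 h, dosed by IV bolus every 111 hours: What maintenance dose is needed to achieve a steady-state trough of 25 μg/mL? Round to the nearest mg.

4375 mg

τ/t½ = 111/37 ≈ 3, so f = (1/2)^(111/37) ≈ 0.125000.
Cmin,ss = (D/Vd)·f/(1−f), so D = Cmin,ss·Vd·(1−f)/f.
D = 25 × 25 × (1−f)/f ≈ 25 × 25 × 7.00000 ≈ 4375.00 mg.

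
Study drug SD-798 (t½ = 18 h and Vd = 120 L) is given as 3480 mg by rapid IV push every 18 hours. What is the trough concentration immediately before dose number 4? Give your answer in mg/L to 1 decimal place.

25.4 mg/L

f = (1/2)^(τ/t½) = (1/2)^(18/18) ≈ 0.5000.
C₀ = D/Vd = 3480/120 ≈ 29.000 mg/L.
Before the 4th dose, 3 doses have been given. Superposition: Cmin = C₀·(f + f² + … + f^3).
≈ 29.000 × (0.5000 + 0.2500 + 0.1250) ≈ 29.000 × 0.8750 ≈ 25.375 mg/L.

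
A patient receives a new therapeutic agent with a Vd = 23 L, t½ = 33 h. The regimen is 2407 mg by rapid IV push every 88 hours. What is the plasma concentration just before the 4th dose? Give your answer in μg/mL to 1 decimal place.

f = (1/2)^(τ/t½) = (1/2)^(88/33) ≈ 0.1575.
C₀ = D/Vd = 2407/23 ≈ 104.652 μg/mL.
Before the 4th dose, 3 doses have been given. Superposition: Cmin = C₀·(f + f² + … + f^3).
≈ 104.652 × (0.1575 + 0.0248 + 0.0039) ≈ 104.652 × 0.1862 ≈ 19.486 μg/mL.

19.5 μg/mL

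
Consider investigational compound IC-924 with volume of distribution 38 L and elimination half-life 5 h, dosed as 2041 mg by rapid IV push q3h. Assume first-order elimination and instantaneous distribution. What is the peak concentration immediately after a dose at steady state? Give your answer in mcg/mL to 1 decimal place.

157.9 mcg/mL

k = ln2/t½ = ln2/5 ≈ 0.138629 h⁻¹; fraction remaining f = e^(−kτ) = e^(−0.138629×3) ≈ 0.6598.
Accumulation ratio R = 1/(1 − f) ≈ 1/0.3402 ≈ 2.9394.
Each bolus raises the concentration by D/Vd = 2041/38 ≈ 53.711 mcg/mL.
Cmax,ss = C₀/(1 − f) ≈ 53.711/0.3402 ≈ 157.881 mcg/mL.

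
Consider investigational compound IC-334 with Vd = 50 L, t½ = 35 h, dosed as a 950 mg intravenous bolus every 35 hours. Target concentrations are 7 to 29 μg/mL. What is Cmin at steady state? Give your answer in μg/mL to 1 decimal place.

19.0 μg/mL

The dosing interval is 1 half-life, so f = 2^(−1) = 0.5.
Accumulation ratio R = 1/(1 − f) = 1/0.5 = 2/1.
Single-dose peak C₀ = D/Vd = 950/50 = 19 μg/mL.
Steady-state peak Cmax,ss = C₀·R = 19 × 2/1 ≈ 38.000 μg/mL.
Steady-state trough Cmin,ss = Cmax,ss·f ≈ 38.000 × 0.5 ≈ 19.000 μg/mL.
Trough 19.0 μg/mL vs MEC 7 μg/mL: adequate.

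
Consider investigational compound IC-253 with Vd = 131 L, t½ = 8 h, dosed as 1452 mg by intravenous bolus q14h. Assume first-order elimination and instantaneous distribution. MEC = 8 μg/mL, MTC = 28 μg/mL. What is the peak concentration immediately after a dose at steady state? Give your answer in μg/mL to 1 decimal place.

15.8 μg/mL

Over one 14-h interval, 14/8 ≈ 1.75 half-lives elapse, leaving f ≈ 0.2973 of each dose.
At steady state, accumulation factor R = 1/(1 − e^(−kτ)) ≈ 1.4231.
Single-dose peak C₀ = D/Vd = 1452/131 ≈ 11.084 μg/mL.
Cmax,ss = C₀/(1 − f) ≈ 11.084/0.7027 ≈ 15.773 μg/mL.
Peak 15.8 μg/mL vs MTC 28 μg/mL: below toxic threshold.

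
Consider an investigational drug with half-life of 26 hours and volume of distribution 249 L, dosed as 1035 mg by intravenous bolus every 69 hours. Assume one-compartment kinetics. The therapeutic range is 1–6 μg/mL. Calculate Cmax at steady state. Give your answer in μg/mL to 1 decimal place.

Over one 69-h interval, 69/26 ≈ 2.6538 half-lives elapse, leaving f ≈ 0.1589 of each dose.
At steady state, accumulation factor R = 1/(1 − e^(−kτ)) ≈ 1.1889.
Each bolus raises the concentration by D/Vd = 1035/249 ≈ 4.157 μg/mL.
Steady-state peak Cmax,ss = C₀·R ≈ 4.157 × 1.1889 ≈ 4.942 μg/mL.
Peak 4.9 μg/mL vs MTC 6 μg/mL: below toxic threshold.

4.9 μg/mL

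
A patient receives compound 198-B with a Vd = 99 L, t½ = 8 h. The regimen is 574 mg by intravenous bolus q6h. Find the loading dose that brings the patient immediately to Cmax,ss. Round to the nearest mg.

f = (1/2)^(6/8) ≈ 0.594604; accumulation ratio R = 1/(1−f) ≈ 2.46672.
Loading dose to hit Cmax,ss on first dose: D_load = D_maint·R ≈ 574 × 2.46672 ≈ 1415.90 mg.

1416 mg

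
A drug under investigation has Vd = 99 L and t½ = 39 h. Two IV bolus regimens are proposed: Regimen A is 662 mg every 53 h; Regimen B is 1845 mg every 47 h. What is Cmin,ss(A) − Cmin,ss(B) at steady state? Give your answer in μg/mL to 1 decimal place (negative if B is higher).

Regimen A: f = (1/2)^(53/39) ≈ 0.3899; Cmin,ss = (662/99)·f/(1−f) ≈ 4.273 μg/mL.
Regimen B: f = (1/2)^(47/39) ≈ 0.4337; Cmin,ss = (1845/99)·f/(1−f) ≈ 14.273 μg/mL.
Difference ≈ 4.273 − 14.273 ≈ -10.000 μg/mL.

-10.0 μg/mL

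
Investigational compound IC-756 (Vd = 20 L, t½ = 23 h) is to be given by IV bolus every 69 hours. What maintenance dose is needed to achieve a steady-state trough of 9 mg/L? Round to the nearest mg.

τ/t½ = 69/23 ≈ 3, so f = (1/2)^(69/23) ≈ 0.125000.
Cmin,ss = (D/Vd)·f/(1−f), so D = Cmin,ss·Vd·(1−f)/f.
D = 9 × 20 × (1−f)/f ≈ 9 × 20 × 7.00000 ≈ 1260.00 mg.

1260 mg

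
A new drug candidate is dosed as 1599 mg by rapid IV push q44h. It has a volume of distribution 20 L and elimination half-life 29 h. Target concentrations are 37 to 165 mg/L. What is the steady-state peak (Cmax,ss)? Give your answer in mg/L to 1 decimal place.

τ/t½ = 44/29 ≈ 1.5172, so fraction remaining f = (1/2)^(44/29) ≈ 0.3494.
At steady state, accumulation factor R = 1/(1 − e^(−kτ)) ≈ 1.5370.
Each bolus raises the concentration by D/Vd = 1599/20 ≈ 79.950 mg/L.
Steady-state peak Cmax,ss = C₀·R ≈ 79.950 × 1.5370 ≈ 122.883 mg/L.
Peak 122.9 mg/L vs MTC 165 mg/L: below toxic threshold.

122.9 mg/L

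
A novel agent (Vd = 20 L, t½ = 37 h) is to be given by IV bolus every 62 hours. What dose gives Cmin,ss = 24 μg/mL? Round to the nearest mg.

1053 mg

τ/t½ = 62/37 ≈ 1.6757, so f = (1/2)^(62/37) ≈ 0.313019.
Cmin,ss = (D/Vd)·f/(1−f), so D = Cmin,ss·Vd·(1−f)/f.
D = 24 × 20 × (1−f)/f ≈ 24 × 20 × 2.19469 ≈ 1053.45 mg.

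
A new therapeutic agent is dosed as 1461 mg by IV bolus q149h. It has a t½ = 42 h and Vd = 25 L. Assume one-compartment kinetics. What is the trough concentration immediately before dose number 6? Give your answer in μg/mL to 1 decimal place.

f = (1/2)^(τ/t½) = (1/2)^(149/42) ≈ 0.0855.
C₀ = D/Vd = 1461/25 ≈ 58.440 μg/mL.
Before the 6th dose, 5 doses have been given. Superposition: Cmin = C₀·(f + f² + … + f^5).
≈ 58.440 × (0.0855 + 0.0073 + 0.0006 + 0.0001 + 0.0000) ≈ 58.440 × 0.0935 ≈ 5.464 μg/mL.

5.5 μg/mL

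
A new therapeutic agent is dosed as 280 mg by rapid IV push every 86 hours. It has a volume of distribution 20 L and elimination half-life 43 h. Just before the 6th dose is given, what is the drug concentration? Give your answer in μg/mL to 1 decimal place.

f = (1/2)^(τ/t½) = (1/2)^(86/43) ≈ 0.2500.
C₀ = D/Vd = 280/20 ≈ 14.000 μg/mL.
Before the 6th dose, 5 doses have been given. Superposition: Cmin = C₀·(f + f² + … + f^5).
≈ 14.000 × (0.2500 + 0.0625 + 0.0156 + 0.0039 + 0.0010) ≈ 14.000 × 0.3330 ≈ 4.662 μg/mL.

4.7 μg/mL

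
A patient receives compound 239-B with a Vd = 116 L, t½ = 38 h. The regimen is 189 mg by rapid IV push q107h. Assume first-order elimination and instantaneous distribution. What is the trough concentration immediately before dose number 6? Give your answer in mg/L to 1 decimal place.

f = (1/2)^(τ/t½) = (1/2)^(107/38) ≈ 0.1420.
C₀ = D/Vd = 189/116 ≈ 1.629 mg/L.
Before the 6th dose, 5 doses have been given. Superposition: Cmin = C₀·(f + f² + … + f^5).
≈ 1.629 × (0.1420 + 0.0202 + 0.0029 + 0.0004 + 0.0001) ≈ 1.629 × 0.1656 ≈ 0.270 mg/L.

0.3 mg/L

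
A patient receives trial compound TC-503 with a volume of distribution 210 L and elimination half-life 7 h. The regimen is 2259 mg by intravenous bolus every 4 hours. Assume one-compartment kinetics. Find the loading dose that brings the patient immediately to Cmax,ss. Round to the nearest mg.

6907 mg

f = (1/2)^(4/7) ≈ 0.672950; accumulation ratio R = 1/(1−f) ≈ 3.05764.
Loading dose to hit Cmax,ss on first dose: D_load = D_maint·R ≈ 2259 × 3.05764 ≈ 6907.21 mg.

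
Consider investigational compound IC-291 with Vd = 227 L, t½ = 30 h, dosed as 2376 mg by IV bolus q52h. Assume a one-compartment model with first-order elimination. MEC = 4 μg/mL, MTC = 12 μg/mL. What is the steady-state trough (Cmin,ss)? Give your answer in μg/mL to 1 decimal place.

τ/t½ = 52/30 ≈ 1.7333, so fraction remaining f = (1/2)^(52/30) ≈ 0.3008.
Each bolus raises the concentration by D/Vd = 2376/227 ≈ 10.467 μg/mL.
Steady-state trough Cmin,ss = C₀·f/(1−f) ≈ 10.467 × 0.3008/0.6992 ≈ 4.503 μg/mL.
Trough 4.5 μg/mL vs MEC 4 μg/mL: adequate.

4.5 μg/mL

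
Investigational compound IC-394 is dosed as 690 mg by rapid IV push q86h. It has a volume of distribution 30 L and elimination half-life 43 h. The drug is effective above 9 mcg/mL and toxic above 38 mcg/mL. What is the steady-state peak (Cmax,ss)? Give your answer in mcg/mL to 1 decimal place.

τ = 86 h = 2 half-lives, so f = (1/2)^2 = 0.25.
Accumulation ratio R = 1/(1 − f) = 1/0.75 = 4/3.
Single-dose peak C₀ = D/Vd = 690/30 = 23 mcg/mL.
Steady-state peak Cmax,ss = C₀·R = 23 × 4/3 ≈ 30.667 mcg/mL.
Peak 30.7 mcg/mL vs MTC 38 mcg/mL: below toxic threshold.

30.7 mcg/mL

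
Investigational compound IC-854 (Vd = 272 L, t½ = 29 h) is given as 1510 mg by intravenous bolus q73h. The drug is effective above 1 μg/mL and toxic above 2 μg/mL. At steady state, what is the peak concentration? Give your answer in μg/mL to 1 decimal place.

k = ln2/t½ = ln2/29 ≈ 0.023902 h⁻¹; fraction remaining f = e^(−kτ) = e^(−0.023902×73) ≈ 0.1747.
Accumulation ratio R = 1/(1 − f) ≈ 1/0.8253 ≈ 1.2117.
Each bolus raises the concentration by D/Vd = 1510/272 ≈ 5.551 μg/mL.
Cmax,ss = C₀/(1 − f) ≈ 5.551/0.8253 ≈ 6.726 μg/mL.
Peak 6.7 μg/mL vs MTC 2 μg/mL: exceeds toxic threshold.

6.7 μg/mL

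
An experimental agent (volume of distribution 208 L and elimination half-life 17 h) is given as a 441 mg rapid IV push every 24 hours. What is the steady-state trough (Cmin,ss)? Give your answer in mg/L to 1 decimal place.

τ/t½ = 24/17 ≈ 1.4118, so fraction remaining f = (1/2)^(24/17) ≈ 0.3759.
Each bolus raises the concentration by D/Vd = 441/208 ≈ 2.120 mg/L.
Steady-state trough Cmin,ss = C₀·f/(1−f) ≈ 2.120 × 0.3759/0.6241 ≈ 1.277 mg/L.

1.3 mg/L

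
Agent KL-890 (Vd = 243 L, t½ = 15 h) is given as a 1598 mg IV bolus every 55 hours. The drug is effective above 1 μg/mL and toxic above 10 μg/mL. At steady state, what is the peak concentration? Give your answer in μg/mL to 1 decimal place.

7.1 μg/mL

k = ln2/t½ = ln2/15 ≈ 0.046210 h⁻¹; fraction remaining f = e^(−kτ) = e^(−0.046210×55) ≈ 0.0787.
Accumulation ratio R = 1/(1 − f) ≈ 1/0.9213 ≈ 1.0854.
Single-dose peak C₀ = D/Vd = 1598/243 ≈ 6.576 μg/mL.
Steady-state peak Cmax,ss = C₀·R ≈ 6.576 × 1.0854 ≈ 7.138 μg/mL.
Peak 7.1 μg/mL vs MTC 10 μg/mL: below toxic threshold.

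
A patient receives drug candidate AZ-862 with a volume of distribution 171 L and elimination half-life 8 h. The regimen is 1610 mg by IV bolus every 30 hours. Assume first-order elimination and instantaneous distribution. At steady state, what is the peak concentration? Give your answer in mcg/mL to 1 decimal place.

k = ln2/t½ = ln2/8 ≈ 0.086643 h⁻¹; fraction remaining f = e^(−kτ) = e^(−0.086643×30) ≈ 0.0743.
Accumulation ratio R = 1/(1 − f) ≈ 1/0.9257 ≈ 1.0803.
Each bolus raises the concentration by D/Vd = 1610/171 ≈ 9.415 mcg/mL.
Steady-state peak Cmax,ss = C₀·R ≈ 9.415 × 1.0803 ≈ 10.171 mcg/mL.

10.2 mcg/mL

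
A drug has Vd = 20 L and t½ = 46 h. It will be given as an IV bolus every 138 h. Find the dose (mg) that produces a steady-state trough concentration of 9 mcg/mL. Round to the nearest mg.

τ/t½ = 138/46 ≈ 3, so f = (1/2)^(138/46) ≈ 0.125000.
Cmin,ss = (D/Vd)·f/(1−f), so D = Cmin,ss·Vd·(1−f)/f.
D = 9 × 20 × (1−f)/f ≈ 9 × 20 × 7.00000 ≈ 1260.00 mg.

1260 mg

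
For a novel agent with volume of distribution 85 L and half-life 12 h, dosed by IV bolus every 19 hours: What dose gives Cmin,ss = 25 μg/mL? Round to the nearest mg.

4243 mg

τ/t½ = 19/12 ≈ 1.5833, so f = (1/2)^(19/12) ≈ 0.333710.
Cmin,ss = (D/Vd)·f/(1−f), so D = Cmin,ss·Vd·(1−f)/f.
D = 25 × 85 × (1−f)/f ≈ 25 × 85 × 1.99661 ≈ 4242.80 mg.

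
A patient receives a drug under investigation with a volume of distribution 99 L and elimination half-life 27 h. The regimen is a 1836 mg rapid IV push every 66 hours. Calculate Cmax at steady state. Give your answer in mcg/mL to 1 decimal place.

Over one 66-h interval, 66/27 ≈ 2.4444 half-lives elapse, leaving f ≈ 0.1837 of each dose.
At steady state, accumulation factor R = 1/(1 − e^(−kτ)) ≈ 1.2250.
Each bolus raises the concentration by D/Vd = 1836/99 ≈ 18.545 mcg/mL.
Cmax,ss = C₀/(1 − f) ≈ 18.545/0.8163 ≈ 22.718 mcg/mL.

22.7 mcg/mL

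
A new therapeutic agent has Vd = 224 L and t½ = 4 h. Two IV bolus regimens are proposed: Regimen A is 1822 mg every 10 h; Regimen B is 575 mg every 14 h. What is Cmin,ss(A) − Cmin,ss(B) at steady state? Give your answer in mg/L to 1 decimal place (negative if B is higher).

1.5 mg/L

Regimen A: f = (1/2)^(10/4) ≈ 0.1768; Cmin,ss = (1822/224)·f/(1−f) ≈ 1.747 mg/L.
Regimen B: f = (1/2)^(14/4) ≈ 0.0884; Cmin,ss = (575/224)·f/(1−f) ≈ 0.249 mg/L.
Difference ≈ 1.747 − 0.249 ≈ 1.498 mg/L.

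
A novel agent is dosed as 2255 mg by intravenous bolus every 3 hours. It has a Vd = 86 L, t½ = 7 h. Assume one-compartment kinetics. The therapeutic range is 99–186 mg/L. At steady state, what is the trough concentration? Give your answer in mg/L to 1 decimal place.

k = ln2/t½ = ln2/7 ≈ 0.099021 h⁻¹; fraction remaining f = e^(−kτ) = e^(−0.099021×3) ≈ 0.7430.
Single-dose peak C₀ = D/Vd = 2255/86 ≈ 26.221 mg/L.
Steady-state trough Cmin,ss = C₀·f/(1−f) ≈ 26.221 × 0.7430/0.2570 ≈ 75.806 mg/L.
Trough 75.8 mg/L vs MEC 99 mg/L: subtherapeutic.

75.8 mg/L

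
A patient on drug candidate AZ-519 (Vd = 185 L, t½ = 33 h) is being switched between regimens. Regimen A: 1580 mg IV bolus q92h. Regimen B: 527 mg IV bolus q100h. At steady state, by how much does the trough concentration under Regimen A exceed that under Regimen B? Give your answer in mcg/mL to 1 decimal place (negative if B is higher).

Regimen A: f = (1/2)^(92/33) ≈ 0.1448; Cmin,ss = (1580/185)·f/(1−f) ≈ 1.446 mcg/mL.
Regimen B: f = (1/2)^(100/33) ≈ 0.1224; Cmin,ss = (527/185)·f/(1−f) ≈ 0.397 mcg/mL.
Difference ≈ 1.446 − 0.397 ≈ 1.049 mcg/mL.

1.0 mcg/mL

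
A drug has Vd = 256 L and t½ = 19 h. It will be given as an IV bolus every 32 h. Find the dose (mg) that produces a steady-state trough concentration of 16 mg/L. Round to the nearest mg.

τ/t½ = 32/19 ≈ 1.6842, so f = (1/2)^(32/19) ≈ 0.311173.
Cmin,ss = (D/Vd)·f/(1−f), so D = Cmin,ss·Vd·(1−f)/f.
D = 16 × 256 × (1−f)/f ≈ 16 × 256 × 2.21365 ≈ 9067.11 mg.

9067 mg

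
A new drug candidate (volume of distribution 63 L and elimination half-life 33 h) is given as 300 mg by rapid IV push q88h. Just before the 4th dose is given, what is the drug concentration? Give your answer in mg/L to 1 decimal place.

f = (1/2)^(τ/t½) = (1/2)^(88/33) ≈ 0.1575.
C₀ = D/Vd = 300/63 ≈ 4.762 mg/L.
Before the 4th dose, 3 doses have been given. Superposition: Cmin = C₀·(f + f² + … + f^3).
≈ 4.762 × (0.1575 + 0.0248 + 0.0039) ≈ 4.762 × 0.1862 ≈ 0.887 mg/L.

0.9 mg/L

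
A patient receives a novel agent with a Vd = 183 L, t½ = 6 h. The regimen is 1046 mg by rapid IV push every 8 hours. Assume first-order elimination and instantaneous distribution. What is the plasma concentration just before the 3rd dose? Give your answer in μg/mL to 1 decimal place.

f = (1/2)^(τ/t½) = (1/2)^(8/6) ≈ 0.3969.
C₀ = D/Vd = 1046/183 ≈ 5.716 μg/mL.
Before the 3rd dose, 2 doses have been given. Superposition: Cmin = C₀·(f + f²).
≈ 5.716 × (0.3969 + 0.1575) ≈ 5.716 × 0.5544 ≈ 3.169 μg/mL.

3.2 μg/mL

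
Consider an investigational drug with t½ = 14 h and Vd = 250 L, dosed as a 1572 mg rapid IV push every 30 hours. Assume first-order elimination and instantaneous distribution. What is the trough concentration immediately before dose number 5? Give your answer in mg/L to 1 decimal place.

1.8 mg/L

f = (1/2)^(τ/t½) = (1/2)^(30/14) ≈ 0.2264.
C₀ = D/Vd = 1572/250 ≈ 6.288 mg/L.
Before the 5th dose, 4 doses have been given. Superposition: Cmin = C₀·(f + f² + … + f^4).
≈ 6.288 × (0.2264 + 0.0513 + 0.0116 + 0.0026) ≈ 6.288 × 0.2919 ≈ 1.835 mg/L.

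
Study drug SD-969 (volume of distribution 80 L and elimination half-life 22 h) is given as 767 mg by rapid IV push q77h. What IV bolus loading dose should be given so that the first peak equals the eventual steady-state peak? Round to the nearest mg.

841 mg

f = (1/2)^(77/22) ≈ 0.088388; accumulation ratio R = 1/(1−f) ≈ 1.09696.
Loading dose to hit Cmax,ss on first dose: D_load = D_maint·R ≈ 767 × 1.09696 ≈ 841.37 mg.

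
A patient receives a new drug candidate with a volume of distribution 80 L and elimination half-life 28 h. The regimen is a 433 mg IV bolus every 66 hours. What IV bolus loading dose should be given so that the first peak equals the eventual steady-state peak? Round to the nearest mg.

f = (1/2)^(66/28) ≈ 0.195177; accumulation ratio R = 1/(1−f) ≈ 1.24251.
Loading dose to hit Cmax,ss on first dose: D_load = D_maint·R ≈ 433 × 1.24251 ≈ 538.01 mg.

538 mg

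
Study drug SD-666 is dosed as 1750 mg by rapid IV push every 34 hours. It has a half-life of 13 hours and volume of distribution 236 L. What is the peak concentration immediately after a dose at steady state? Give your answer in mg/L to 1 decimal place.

8.9 mg/L

τ/t½ = 34/13 ≈ 2.6154, so fraction remaining f = (1/2)^(34/13) ≈ 0.1632.
Accumulation ratio R = 1/(1 − f) ≈ 1/0.8368 ≈ 1.1950.
Each bolus raises the concentration by D/Vd = 1750/236 ≈ 7.415 mg/L.
Cmax,ss = C₀/(1 − f) ≈ 7.415/0.8368 ≈ 8.861 mg/L.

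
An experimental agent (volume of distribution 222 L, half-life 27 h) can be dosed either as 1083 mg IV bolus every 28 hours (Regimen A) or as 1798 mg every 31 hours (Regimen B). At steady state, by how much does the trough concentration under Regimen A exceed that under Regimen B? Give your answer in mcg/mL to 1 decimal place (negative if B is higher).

-2.0 mcg/mL

Regimen A: f = (1/2)^(28/27) ≈ 0.4873; Cmin,ss = (1083/222)·f/(1−f) ≈ 4.637 mcg/mL.
Regimen B: f = (1/2)^(31/27) ≈ 0.4512; Cmin,ss = (1798/222)·f/(1−f) ≈ 6.659 mcg/mL.
Difference ≈ 4.637 − 6.659 ≈ -2.022 mcg/mL.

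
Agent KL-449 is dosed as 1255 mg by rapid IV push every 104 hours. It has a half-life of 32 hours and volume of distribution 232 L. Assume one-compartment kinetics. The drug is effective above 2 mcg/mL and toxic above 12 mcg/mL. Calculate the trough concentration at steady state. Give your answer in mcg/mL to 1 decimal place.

τ/t½ = 104/32 ≈ 3.25, so fraction remaining f = (1/2)^(104/32) ≈ 0.1051.
Single-dose peak C₀ = D/Vd = 1255/232 ≈ 5.409 mcg/mL.
Steady-state trough Cmin,ss = C₀·f/(1−f) ≈ 5.409 × 0.1051/0.8949 ≈ 0.635 mcg/mL.
Trough 0.6 mcg/mL vs MEC 2 mcg/mL: subtherapeutic.

0.6 mcg/mL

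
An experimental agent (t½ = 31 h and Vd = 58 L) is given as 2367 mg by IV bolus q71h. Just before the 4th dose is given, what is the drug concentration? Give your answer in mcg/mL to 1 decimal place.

f = (1/2)^(τ/t½) = (1/2)^(71/31) ≈ 0.2044.
C₀ = D/Vd = 2367/58 ≈ 40.810 mcg/mL.
Before the 4th dose, 3 doses have been given. Superposition: Cmin = C₀·(f + f² + … + f^3).
≈ 40.810 × (0.2044 + 0.0418 + 0.0085) ≈ 40.810 × 0.2547 ≈ 10.394 mcg/mL.

10.4 mcg/mL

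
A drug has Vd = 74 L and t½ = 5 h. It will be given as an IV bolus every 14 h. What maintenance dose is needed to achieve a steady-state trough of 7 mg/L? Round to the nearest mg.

τ/t½ = 14/5 ≈ 2.8, so f = (1/2)^(14/5) ≈ 0.143587.
Cmin,ss = (D/Vd)·f/(1−f), so D = Cmin,ss·Vd·(1−f)/f.
D = 7 × 74 × (1−f)/f ≈ 7 × 74 × 5.96442 ≈ 3089.57 mg.

3090 mg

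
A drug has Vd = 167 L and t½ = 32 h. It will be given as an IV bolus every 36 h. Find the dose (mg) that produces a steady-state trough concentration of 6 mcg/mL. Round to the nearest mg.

τ/t½ = 36/32 ≈ 1.125, so f = (1/2)^(36/32) ≈ 0.458502.
Cmin,ss = (D/Vd)·f/(1−f), so D = Cmin,ss·Vd·(1−f)/f.
D = 6 × 167 × (1−f)/f ≈ 6 × 167 × 1.18102 ≈ 1183.38 mg.

1183 mg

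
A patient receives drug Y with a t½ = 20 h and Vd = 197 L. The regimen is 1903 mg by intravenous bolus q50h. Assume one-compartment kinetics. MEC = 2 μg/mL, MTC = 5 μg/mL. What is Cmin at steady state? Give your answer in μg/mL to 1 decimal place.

2.1 μg/mL

τ/t½ = 50/20 ≈ 2.5, so fraction remaining f = (1/2)^(50/20) ≈ 0.1768.
At steady state, accumulation factor R = 1/(1 − e^(−kτ)) ≈ 1.2148.
Single-dose peak C₀ = D/Vd = 1903/197 ≈ 9.660 μg/mL.
Steady-state peak Cmax,ss = C₀·R ≈ 9.660 × 1.2148 ≈ 11.735 μg/mL.
One interval later, Cmin,ss = Cmax,ss·e^(−kτ) ≈ 11.735 × 0.1768 ≈ 2.075 μg/mL.
Trough 2.1 μg/mL vs MEC 2 μg/mL: adequate.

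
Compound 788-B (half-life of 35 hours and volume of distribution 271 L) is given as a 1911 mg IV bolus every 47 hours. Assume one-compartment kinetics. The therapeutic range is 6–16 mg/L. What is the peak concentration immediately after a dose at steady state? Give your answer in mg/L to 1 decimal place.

11.6 mg/L

Over one 47-h interval, 47/35 ≈ 1.3429 half-lives elapse, leaving f ≈ 0.3942 of each dose.
At steady state, accumulation factor R = 1/(1 − e^(−kτ)) ≈ 1.6507.
Single-dose peak C₀ = D/Vd = 1911/271 ≈ 7.052 mg/L.
Steady-state peak Cmax,ss = C₀·R ≈ 7.052 × 1.6507 ≈ 11.641 mg/L.
Peak 11.6 mg/L vs MTC 16 mg/L: below toxic threshold.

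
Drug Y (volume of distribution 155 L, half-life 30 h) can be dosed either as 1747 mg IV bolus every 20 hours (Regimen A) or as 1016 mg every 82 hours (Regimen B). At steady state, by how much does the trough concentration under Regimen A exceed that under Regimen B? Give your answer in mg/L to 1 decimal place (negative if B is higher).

18.0 mg/L

Regimen A: f = (1/2)^(20/30) ≈ 0.6300; Cmin,ss = (1747/155)·f/(1−f) ≈ 19.191 mg/L.
Regimen B: f = (1/2)^(82/30) ≈ 0.1504; Cmin,ss = (1016/155)·f/(1−f) ≈ 1.160 mg/L.
Difference ≈ 19.191 − 1.160 ≈ 18.031 mg/L.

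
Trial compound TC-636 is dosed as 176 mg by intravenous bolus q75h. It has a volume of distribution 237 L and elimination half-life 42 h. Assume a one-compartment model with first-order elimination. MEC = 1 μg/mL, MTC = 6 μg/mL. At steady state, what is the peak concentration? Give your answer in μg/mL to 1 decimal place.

τ/t½ = 75/42 ≈ 1.7857, so fraction remaining f = (1/2)^(75/42) ≈ 0.2900.
At steady state, accumulation factor R = 1/(1 − e^(−kτ)) ≈ 1.4085.
Single-dose peak C₀ = D/Vd = 176/237 ≈ 0.743 μg/mL.
Cmax,ss = C₀/(1 − f) ≈ 0.743/0.7100 ≈ 1.046 μg/mL.
Peak 1.0 μg/mL vs MTC 6 μg/mL: below toxic threshold.

1.0 μg/mL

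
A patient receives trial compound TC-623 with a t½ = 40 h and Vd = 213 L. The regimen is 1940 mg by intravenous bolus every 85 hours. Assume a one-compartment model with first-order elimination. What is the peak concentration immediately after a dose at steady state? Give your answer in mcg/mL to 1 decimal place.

11.8 mcg/mL

τ/t½ = 85/40 ≈ 2.125, so fraction remaining f = (1/2)^(85/40) ≈ 0.2293.
Accumulation ratio R = 1/(1 − f) ≈ 1/0.7707 ≈ 1.2975.
Each bolus raises the concentration by D/Vd = 1940/213 ≈ 9.108 mcg/mL.
Cmax,ss = C₀/(1 − f) ≈ 9.108/0.7707 ≈ 11.818 mcg/mL.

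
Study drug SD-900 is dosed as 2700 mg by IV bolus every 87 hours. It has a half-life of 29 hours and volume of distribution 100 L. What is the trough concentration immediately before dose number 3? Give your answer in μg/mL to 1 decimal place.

3.8 μg/mL

f = (1/2)^(τ/t½) = (1/2)^(87/29) ≈ 0.1250.
C₀ = D/Vd = 2700/100 ≈ 27.000 μg/mL.
Before the 3rd dose, 2 doses have been given. Superposition: Cmin = C₀·(f + f²).
≈ 27.000 × (0.1250 + 0.0156) ≈ 27.000 × 0.1406 ≈ 3.796 μg/mL.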